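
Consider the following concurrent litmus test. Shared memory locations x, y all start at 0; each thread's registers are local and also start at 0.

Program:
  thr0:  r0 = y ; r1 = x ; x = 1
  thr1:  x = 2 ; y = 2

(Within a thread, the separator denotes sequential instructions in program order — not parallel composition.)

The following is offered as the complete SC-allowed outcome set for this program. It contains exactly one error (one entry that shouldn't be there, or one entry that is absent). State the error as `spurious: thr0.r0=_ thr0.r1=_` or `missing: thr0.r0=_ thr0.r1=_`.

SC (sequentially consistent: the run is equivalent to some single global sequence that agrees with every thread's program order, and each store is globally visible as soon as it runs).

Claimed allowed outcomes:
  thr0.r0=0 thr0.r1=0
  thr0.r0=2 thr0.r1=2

outcome vector order: (thr0.r0,thr0.r1)
[SC] allowed = {(0,0), (0,2), (2,2)}
SC∖claimed = {(0,2)}

missing: thr0.r0=0 thr0.r1=2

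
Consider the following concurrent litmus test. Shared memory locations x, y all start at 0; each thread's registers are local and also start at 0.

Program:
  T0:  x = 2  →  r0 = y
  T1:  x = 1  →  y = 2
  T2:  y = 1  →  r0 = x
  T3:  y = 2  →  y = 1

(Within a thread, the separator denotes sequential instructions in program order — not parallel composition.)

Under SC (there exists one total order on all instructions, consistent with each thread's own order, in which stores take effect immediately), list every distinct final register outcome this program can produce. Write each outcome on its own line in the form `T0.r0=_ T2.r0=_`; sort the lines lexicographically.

outcome vector order: (T0.r0,T2.r0)
|SC outcomes| = 8

T0.r0=0 T2.r0=1
T0.r0=0 T2.r0=2
T0.r0=1 T2.r0=0
T0.r0=1 T2.r0=1
T0.r0=1 T2.r0=2
T0.r0=2 T2.r0=0
T0.r0=2 T2.r0=1
T0.r0=2 T2.r0=2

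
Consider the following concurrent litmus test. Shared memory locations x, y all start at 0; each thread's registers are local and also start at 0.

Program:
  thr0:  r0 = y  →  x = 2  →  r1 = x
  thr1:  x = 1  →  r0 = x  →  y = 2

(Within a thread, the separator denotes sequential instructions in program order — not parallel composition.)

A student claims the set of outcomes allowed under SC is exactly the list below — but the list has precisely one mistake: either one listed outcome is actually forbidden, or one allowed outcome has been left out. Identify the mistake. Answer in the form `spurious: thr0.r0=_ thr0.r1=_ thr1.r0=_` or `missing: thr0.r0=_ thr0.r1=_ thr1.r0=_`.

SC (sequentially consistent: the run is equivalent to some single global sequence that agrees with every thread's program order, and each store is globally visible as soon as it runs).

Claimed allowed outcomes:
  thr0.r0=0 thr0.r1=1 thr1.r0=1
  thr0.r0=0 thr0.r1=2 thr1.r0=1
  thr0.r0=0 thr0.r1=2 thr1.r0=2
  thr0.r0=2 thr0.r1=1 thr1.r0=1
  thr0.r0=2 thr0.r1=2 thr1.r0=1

spurious: thr0.r0=2 thr0.r1=1 thr1.r0=1

outcome vector order: (thr0.r0,thr0.r1,thr1.r0)
SC: 4 outcomes — {011; 021; 022; 221}
claimed∖SC = {211}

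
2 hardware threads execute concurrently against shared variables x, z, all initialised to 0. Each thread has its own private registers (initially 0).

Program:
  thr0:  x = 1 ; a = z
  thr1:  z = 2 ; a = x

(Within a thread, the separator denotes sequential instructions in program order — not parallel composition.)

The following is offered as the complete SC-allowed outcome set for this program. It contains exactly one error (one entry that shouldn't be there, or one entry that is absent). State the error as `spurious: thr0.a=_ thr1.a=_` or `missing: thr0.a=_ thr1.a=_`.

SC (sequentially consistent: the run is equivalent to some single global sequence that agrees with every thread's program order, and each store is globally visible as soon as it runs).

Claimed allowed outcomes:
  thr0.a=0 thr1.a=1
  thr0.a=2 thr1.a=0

outcome vector order: (thr0.a,thr1.a)
SC: 3 outcomes — {0/1 2/0 2/1}
SC∖claimed = {2/1}

missing: thr0.a=2 thr1.a=1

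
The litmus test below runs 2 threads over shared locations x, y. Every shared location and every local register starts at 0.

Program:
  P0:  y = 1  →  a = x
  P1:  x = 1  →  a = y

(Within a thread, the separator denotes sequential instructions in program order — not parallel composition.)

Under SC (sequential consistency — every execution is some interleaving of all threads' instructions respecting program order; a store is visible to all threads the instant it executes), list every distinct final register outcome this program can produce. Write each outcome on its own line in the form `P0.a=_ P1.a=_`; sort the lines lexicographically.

outcome vector order: (P0.a,P1.a)
|SC outcomes| = 3

P0.a=0 P1.a=1
P0.a=1 P1.a=0
P0.a=1 P1.a=1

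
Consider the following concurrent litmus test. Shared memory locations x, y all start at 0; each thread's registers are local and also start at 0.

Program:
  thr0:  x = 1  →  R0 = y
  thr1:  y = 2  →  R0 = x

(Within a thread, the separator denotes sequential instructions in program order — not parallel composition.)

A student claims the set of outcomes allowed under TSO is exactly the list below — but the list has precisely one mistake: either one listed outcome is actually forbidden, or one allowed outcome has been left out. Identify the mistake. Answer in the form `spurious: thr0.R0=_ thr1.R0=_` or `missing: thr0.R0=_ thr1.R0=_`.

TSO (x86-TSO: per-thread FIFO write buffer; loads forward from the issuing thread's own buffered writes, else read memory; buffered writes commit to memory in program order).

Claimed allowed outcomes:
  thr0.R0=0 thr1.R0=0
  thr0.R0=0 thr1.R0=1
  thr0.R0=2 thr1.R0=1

missing: thr0.R0=2 thr1.R0=0

outcome vector order: (thr0.R0,thr1.R0)
[TSO] allowed = {0/0 0/1 2/0 2/1}
TSO∖claimed = {2/0}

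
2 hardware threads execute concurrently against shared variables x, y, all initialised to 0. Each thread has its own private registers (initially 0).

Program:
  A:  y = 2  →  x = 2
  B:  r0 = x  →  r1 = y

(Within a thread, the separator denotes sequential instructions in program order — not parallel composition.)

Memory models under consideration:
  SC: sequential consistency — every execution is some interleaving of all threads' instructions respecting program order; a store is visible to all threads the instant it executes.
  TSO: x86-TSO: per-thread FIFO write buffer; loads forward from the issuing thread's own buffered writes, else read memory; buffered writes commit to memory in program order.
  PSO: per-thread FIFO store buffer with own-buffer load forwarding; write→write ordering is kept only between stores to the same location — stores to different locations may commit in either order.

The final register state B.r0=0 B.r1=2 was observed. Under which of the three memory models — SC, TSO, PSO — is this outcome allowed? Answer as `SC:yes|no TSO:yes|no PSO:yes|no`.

SC:yes TSO:yes PSO:yes

outcome vector order: (B.r0,B.r1)
under SC → <0 0>; <0 2>; <2 2>
under TSO → <0 0>; <0 2>; <2 2>
under PSO → <0 0>; <0 2>; <2 0>; <2 2>
target <0 2> ∈ {SC,TSO,PSO}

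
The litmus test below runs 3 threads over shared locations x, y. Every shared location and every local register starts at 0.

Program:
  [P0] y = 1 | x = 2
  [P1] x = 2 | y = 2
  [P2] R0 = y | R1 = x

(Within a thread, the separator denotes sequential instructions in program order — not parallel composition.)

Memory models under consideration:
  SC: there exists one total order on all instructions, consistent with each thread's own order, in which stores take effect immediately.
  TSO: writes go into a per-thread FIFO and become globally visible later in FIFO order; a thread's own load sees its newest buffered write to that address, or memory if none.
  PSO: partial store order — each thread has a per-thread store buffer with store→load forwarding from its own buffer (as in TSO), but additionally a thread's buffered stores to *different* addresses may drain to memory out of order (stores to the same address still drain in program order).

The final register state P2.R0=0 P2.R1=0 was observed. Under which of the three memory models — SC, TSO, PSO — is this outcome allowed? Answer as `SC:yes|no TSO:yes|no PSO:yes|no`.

outcome vector order: (P2.R0,P2.R1)
[SC] allowed = {00, 02, 10, 12, 22}
[TSO] allowed = {00, 02, 10, 12, 22}
[PSO] allowed = {00, 02, 10, 12, 20, 22}
target 00 ∈ {SC,TSO,PSO}

SC:yes TSO:yes PSO:yes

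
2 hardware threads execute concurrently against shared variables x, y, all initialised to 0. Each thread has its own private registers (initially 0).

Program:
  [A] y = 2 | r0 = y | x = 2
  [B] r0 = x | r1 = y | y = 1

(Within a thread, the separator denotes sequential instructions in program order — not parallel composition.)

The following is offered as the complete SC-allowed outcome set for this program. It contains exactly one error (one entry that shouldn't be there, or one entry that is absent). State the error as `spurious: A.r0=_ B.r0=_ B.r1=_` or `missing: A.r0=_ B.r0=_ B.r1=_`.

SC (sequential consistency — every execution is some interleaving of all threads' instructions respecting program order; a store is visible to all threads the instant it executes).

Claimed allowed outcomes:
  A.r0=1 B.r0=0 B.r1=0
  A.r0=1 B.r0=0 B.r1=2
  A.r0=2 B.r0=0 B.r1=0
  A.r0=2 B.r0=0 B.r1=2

missing: A.r0=2 B.r0=2 B.r1=2

outcome vector order: (A.r0,B.r0,B.r1)
SC: 5 outcomes — {100, 102, 200, 202, 222}
SC∖claimed = {222}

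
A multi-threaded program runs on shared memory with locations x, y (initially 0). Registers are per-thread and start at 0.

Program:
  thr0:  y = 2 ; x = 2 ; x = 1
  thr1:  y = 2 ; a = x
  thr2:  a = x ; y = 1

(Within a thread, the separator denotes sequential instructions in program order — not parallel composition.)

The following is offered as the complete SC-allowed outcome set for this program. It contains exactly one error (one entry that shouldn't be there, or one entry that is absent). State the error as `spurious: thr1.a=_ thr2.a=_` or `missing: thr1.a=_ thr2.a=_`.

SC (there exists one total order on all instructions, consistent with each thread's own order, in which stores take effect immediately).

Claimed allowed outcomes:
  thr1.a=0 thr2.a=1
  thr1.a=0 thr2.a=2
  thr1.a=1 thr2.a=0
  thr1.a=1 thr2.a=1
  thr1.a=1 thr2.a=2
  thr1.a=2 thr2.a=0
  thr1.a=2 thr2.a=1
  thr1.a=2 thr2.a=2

missing: thr1.a=0 thr2.a=0

outcome vector order: (thr1.a,thr2.a)
SC: 9 outcomes — {<0 0>; <0 1>; <0 2>; <1 0>; <1 1>; <1 2>; <2 0>; <2 1>; <2 2>}
SC∖claimed = {<0 0>}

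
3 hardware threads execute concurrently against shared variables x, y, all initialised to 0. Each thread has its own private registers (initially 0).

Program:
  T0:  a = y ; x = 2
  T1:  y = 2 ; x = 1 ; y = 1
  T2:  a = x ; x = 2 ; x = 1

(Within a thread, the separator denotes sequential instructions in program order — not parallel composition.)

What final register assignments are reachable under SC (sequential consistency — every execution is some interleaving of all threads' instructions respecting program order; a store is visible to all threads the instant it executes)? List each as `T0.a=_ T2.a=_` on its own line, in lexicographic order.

outcome vector order: (T0.a,T2.a)
|SC outcomes| = 9

T0.a=0 T2.a=0
T0.a=0 T2.a=1
T0.a=0 T2.a=2
T0.a=1 T2.a=0
T0.a=1 T2.a=1
T0.a=1 T2.a=2
T0.a=2 T2.a=0
T0.a=2 T2.a=1
T0.a=2 T2.a=2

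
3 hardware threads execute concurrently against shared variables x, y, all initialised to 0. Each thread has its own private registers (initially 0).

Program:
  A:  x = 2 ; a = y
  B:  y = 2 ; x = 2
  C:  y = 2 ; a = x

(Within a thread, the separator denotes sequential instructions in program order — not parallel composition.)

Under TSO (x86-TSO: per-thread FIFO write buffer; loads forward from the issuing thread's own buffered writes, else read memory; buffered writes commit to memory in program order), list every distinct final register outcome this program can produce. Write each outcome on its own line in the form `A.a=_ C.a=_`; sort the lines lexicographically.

A.a=0 C.a=0
A.a=0 C.a=2
A.a=2 C.a=0
A.a=2 C.a=2

outcome vector order: (A.a,C.a)
|TSO outcomes| = 4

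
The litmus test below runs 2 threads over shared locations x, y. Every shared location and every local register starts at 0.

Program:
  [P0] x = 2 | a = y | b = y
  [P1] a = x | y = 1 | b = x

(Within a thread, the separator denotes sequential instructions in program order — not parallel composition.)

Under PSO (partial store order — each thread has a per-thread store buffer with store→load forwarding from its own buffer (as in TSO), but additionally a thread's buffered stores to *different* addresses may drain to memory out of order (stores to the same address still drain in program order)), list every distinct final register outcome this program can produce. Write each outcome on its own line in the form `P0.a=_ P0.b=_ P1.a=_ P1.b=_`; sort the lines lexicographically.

P0.a=0 P0.b=0 P1.a=0 P1.b=0
P0.a=0 P0.b=0 P1.a=0 P1.b=2
P0.a=0 P0.b=0 P1.a=2 P1.b=2
P0.a=0 P0.b=1 P1.a=0 P1.b=0
P0.a=0 P0.b=1 P1.a=0 P1.b=2
P0.a=0 P0.b=1 P1.a=2 P1.b=2
P0.a=1 P0.b=1 P1.a=0 P1.b=0
P0.a=1 P0.b=1 P1.a=0 P1.b=2
P0.a=1 P0.b=1 P1.a=2 P1.b=2

outcome vector order: (P0.a,P0.b,P1.a,P1.b)
|PSO outcomes| = 9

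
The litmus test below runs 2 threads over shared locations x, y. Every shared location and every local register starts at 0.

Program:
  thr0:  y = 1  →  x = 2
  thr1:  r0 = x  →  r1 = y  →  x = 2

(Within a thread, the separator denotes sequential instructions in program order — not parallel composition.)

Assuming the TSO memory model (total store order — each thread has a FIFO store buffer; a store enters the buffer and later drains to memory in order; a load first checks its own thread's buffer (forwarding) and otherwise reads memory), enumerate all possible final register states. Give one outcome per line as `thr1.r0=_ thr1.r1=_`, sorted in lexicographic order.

outcome vector order: (thr1.r0,thr1.r1)
|TSO outcomes| = 3

thr1.r0=0 thr1.r1=0
thr1.r0=0 thr1.r1=1
thr1.r0=2 thr1.r1=1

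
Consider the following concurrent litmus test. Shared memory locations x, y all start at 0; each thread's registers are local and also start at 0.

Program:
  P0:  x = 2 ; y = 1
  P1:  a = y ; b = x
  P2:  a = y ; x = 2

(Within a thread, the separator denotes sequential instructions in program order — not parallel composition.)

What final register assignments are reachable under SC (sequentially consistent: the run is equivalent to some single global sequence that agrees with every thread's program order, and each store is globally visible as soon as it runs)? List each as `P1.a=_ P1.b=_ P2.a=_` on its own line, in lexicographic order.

outcome vector order: (P1.a,P1.b,P2.a)
|SC outcomes| = 6

P1.a=0 P1.b=0 P2.a=0
P1.a=0 P1.b=0 P2.a=1
P1.a=0 P1.b=2 P2.a=0
P1.a=0 P1.b=2 P2.a=1
P1.a=1 P1.b=2 P2.a=0
P1.a=1 P1.b=2 P2.a=1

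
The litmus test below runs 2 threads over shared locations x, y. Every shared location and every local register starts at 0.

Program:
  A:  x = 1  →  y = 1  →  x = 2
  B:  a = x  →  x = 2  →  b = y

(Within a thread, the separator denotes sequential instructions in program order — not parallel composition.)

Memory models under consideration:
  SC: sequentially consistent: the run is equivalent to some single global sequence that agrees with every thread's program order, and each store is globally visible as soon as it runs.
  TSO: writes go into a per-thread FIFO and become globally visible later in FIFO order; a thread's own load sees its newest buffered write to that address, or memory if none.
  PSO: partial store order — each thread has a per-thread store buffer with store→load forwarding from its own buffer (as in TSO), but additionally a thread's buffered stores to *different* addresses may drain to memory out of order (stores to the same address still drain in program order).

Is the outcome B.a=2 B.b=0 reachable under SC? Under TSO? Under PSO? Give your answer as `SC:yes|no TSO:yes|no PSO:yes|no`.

SC:no TSO:no PSO:yes

outcome vector order: (B.a,B.b)
SC: 5 outcomes — {0/0; 0/1; 1/0; 1/1; 2/1}
TSO: 5 outcomes — {0/0; 0/1; 1/0; 1/1; 2/1}
PSO: 6 outcomes — {0/0; 0/1; 1/0; 1/1; 2/0; 2/1}
target 2/0 ∈ {PSO}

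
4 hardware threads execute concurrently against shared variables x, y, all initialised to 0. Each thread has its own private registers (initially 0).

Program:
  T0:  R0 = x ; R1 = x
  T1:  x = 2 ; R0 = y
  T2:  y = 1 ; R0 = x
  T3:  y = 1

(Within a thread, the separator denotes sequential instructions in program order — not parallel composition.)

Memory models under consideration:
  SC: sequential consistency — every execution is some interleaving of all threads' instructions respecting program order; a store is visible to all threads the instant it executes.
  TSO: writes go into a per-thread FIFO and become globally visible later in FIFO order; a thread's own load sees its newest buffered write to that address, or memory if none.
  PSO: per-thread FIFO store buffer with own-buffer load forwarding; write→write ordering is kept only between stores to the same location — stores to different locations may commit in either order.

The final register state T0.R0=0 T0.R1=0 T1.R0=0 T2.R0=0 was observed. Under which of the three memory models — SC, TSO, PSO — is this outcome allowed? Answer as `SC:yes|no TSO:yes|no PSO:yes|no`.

outcome vector order: (T0.R0,T0.R1,T1.R0,T2.R0)
under SC → (0,0,0,2) (0,0,1,0) (0,0,1,2) (0,2,0,2) (0,2,1,0) (0,2,1,2) (2,2,0,2) (2,2,1,0) (2,2,1,2)
under TSO → (0,0,0,0) (0,0,0,2) (0,0,1,0) (0,0,1,2) (0,2,0,0) (0,2,0,2) (0,2,1,0) (0,2,1,2) (2,2,0,0) (2,2,0,2) (2,2,1,0) (2,2,1,2)
under PSO → (0,0,0,0) (0,0,0,2) (0,0,1,0) (0,0,1,2) (0,2,0,0) (0,2,0,2) (0,2,1,0) (0,2,1,2) (2,2,0,0) (2,2,0,2) (2,2,1,0) (2,2,1,2)
target (0,0,0,0) ∈ {TSO,PSO}

SC:no TSO:yes PSO:yes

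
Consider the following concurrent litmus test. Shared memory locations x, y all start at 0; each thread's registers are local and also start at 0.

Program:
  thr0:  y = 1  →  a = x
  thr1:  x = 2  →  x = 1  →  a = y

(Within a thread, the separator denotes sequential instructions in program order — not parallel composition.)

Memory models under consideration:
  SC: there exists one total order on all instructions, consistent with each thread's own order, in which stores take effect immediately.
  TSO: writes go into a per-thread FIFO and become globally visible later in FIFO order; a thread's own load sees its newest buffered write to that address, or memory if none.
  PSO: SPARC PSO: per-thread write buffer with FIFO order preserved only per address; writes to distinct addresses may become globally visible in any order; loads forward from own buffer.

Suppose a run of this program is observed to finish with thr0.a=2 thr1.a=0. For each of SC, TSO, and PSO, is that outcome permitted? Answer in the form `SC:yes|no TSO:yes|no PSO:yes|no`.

outcome vector order: (thr0.a,thr1.a)
SC (4): (0,1), (1,0), (1,1), (2,1)
TSO (6): (0,0), (0,1), (1,0), (1,1), (2,0), (2,1)
PSO (6): (0,0), (0,1), (1,0), (1,1), (2,0), (2,1)
target (2,0) ∈ {TSO,PSO}

SC:no TSO:yes PSO:yes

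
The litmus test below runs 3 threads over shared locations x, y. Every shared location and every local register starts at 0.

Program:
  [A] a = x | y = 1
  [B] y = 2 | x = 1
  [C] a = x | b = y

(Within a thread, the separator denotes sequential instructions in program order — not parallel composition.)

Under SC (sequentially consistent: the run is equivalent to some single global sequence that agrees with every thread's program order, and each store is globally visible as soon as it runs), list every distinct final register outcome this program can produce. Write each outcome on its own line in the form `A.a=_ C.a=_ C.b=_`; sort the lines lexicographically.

outcome vector order: (A.a,C.a,C.b)
|SC outcomes| = 10

A.a=0 C.a=0 C.b=0
A.a=0 C.a=0 C.b=1
A.a=0 C.a=0 C.b=2
A.a=0 C.a=1 C.b=1
A.a=0 C.a=1 C.b=2
A.a=1 C.a=0 C.b=0
A.a=1 C.a=0 C.b=1
A.a=1 C.a=0 C.b=2
A.a=1 C.a=1 C.b=1
A.a=1 C.a=1 C.b=2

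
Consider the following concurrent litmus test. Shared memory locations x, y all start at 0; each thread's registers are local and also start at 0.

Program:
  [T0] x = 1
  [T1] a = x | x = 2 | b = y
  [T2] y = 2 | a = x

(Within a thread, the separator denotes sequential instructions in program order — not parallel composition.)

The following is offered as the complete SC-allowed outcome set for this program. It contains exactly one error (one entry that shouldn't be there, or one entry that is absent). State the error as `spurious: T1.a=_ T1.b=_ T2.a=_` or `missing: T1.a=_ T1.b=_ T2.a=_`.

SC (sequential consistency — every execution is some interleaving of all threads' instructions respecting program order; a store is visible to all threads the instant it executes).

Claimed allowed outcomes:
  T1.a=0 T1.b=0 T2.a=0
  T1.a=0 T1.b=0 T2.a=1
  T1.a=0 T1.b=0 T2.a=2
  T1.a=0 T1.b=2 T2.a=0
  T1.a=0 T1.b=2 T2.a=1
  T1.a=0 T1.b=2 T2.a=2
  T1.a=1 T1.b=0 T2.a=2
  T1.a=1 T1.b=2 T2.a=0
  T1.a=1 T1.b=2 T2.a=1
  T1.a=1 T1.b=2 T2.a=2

spurious: T1.a=0 T1.b=0 T2.a=0

outcome vector order: (T1.a,T1.b,T2.a)
SC (9): 0/0/1; 0/0/2; 0/2/0; 0/2/1; 0/2/2; 1/0/2; 1/2/0; 1/2/1; 1/2/2
claimed∖SC = {0/0/0}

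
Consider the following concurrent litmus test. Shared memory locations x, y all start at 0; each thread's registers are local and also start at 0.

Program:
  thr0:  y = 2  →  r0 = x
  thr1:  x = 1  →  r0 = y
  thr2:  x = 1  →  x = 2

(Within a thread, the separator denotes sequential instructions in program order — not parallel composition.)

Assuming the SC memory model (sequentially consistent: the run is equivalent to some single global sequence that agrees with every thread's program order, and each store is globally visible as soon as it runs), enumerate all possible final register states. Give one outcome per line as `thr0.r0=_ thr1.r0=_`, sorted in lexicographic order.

thr0.r0=0 thr1.r0=2
thr0.r0=1 thr1.r0=0
thr0.r0=1 thr1.r0=2
thr0.r0=2 thr1.r0=0
thr0.r0=2 thr1.r0=2

outcome vector order: (thr0.r0,thr1.r0)
|SC outcomes| = 5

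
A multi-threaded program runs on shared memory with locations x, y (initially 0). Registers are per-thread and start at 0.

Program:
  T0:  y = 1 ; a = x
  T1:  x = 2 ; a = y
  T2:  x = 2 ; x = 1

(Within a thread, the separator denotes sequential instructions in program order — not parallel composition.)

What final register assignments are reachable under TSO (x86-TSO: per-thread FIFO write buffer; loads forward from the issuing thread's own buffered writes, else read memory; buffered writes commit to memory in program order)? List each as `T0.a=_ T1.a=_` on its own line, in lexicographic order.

outcome vector order: (T0.a,T1.a)
|TSO outcomes| = 6

T0.a=0 T1.a=0
T0.a=0 T1.a=1
T0.a=1 T1.a=0
T0.a=1 T1.a=1
T0.a=2 T1.a=0
T0.a=2 T1.a=1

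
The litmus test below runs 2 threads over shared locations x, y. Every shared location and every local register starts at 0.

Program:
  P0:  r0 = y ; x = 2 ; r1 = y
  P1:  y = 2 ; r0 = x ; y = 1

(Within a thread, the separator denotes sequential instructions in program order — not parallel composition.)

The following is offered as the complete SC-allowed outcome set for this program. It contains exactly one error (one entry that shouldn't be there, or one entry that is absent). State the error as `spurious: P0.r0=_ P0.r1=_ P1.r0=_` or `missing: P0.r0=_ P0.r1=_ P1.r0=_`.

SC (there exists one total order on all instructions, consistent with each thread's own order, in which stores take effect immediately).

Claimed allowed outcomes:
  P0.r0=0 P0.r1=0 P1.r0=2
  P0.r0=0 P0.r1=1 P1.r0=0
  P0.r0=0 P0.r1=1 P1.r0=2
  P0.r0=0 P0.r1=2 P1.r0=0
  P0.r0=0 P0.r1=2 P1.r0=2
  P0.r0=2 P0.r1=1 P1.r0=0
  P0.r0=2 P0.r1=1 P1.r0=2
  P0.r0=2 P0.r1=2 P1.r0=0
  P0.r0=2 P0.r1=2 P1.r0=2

missing: P0.r0=1 P0.r1=1 P1.r0=0

outcome vector order: (P0.r0,P0.r1,P1.r0)
SC: 10 outcomes — {0/0/2, 0/1/0, 0/1/2, 0/2/0, 0/2/2, 1/1/0, 2/1/0, 2/1/2, 2/2/0, 2/2/2}
SC∖claimed = {1/1/0}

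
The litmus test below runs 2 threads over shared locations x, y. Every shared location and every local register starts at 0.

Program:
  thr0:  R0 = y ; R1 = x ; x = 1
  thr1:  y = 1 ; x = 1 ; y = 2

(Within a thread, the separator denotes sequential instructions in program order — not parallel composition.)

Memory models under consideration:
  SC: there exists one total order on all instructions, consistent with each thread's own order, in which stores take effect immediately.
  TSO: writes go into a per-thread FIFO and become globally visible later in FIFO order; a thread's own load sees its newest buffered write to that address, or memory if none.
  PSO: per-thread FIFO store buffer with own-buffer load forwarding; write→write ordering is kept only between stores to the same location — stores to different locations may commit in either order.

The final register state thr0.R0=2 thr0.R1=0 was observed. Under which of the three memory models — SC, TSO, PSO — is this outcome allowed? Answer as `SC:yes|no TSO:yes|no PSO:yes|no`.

outcome vector order: (thr0.R0,thr0.R1)
SC: 5 outcomes — {(0,0), (0,1), (1,0), (1,1), (2,1)}
TSO: 5 outcomes — {(0,0), (0,1), (1,0), (1,1), (2,1)}
PSO: 6 outcomes — {(0,0), (0,1), (1,0), (1,1), (2,0), (2,1)}
target (2,0) ∈ {PSO}

SC:no TSO:no PSO:yes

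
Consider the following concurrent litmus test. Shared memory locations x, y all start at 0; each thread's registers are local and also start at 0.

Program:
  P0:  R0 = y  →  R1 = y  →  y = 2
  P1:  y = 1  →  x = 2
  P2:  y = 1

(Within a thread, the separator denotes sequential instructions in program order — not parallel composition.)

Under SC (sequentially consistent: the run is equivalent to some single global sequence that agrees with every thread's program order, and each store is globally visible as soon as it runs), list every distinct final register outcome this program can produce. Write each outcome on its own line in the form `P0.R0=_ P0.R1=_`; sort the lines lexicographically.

outcome vector order: (P0.R0,P0.R1)
|SC outcomes| = 3

P0.R0=0 P0.R1=0
P0.R0=0 P0.R1=1
P0.R0=1 P0.R1=1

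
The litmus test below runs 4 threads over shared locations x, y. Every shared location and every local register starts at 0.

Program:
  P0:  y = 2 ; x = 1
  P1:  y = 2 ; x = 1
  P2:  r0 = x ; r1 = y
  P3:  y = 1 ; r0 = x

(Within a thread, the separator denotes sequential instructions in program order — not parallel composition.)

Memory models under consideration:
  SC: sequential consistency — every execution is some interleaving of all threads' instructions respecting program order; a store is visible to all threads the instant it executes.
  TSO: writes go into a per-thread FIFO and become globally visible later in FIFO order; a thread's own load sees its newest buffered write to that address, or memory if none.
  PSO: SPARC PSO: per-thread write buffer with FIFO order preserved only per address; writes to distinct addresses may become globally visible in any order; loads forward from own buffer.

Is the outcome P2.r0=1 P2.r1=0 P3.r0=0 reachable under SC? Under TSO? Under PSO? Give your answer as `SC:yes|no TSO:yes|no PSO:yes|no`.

outcome vector order: (P2.r0,P2.r1,P3.r0)
under SC → 0/0/0; 0/0/1; 0/1/0; 0/1/1; 0/2/0; 0/2/1; 1/1/0; 1/1/1; 1/2/0; 1/2/1
under TSO → 0/0/0; 0/0/1; 0/1/0; 0/1/1; 0/2/0; 0/2/1; 1/1/0; 1/1/1; 1/2/0; 1/2/1
under PSO → 0/0/0; 0/0/1; 0/1/0; 0/1/1; 0/2/0; 0/2/1; 1/0/0; 1/0/1; 1/1/0; 1/1/1; 1/2/0; 1/2/1
target 1/0/0 ∈ {PSO}

SC:no TSO:no PSO:yes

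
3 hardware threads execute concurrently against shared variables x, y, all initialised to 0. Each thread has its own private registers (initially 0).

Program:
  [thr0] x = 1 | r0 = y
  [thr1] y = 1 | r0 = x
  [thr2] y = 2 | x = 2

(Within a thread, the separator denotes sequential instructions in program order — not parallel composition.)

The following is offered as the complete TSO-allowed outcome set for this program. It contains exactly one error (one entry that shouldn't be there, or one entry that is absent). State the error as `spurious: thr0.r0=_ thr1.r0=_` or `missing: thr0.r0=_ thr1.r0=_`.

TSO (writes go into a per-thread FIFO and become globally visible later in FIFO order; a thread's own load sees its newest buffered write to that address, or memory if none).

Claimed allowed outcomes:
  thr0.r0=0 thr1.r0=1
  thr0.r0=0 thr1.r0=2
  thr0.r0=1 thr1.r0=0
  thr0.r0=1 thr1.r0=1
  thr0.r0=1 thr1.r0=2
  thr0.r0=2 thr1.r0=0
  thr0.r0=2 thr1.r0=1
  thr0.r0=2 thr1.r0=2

outcome vector order: (thr0.r0,thr1.r0)
TSO (9): <0 0> <0 1> <0 2> <1 0> <1 1> <1 2> <2 0> <2 1> <2 2>
TSO∖claimed = {<0 0>}

missing: thr0.r0=0 thr1.r0=0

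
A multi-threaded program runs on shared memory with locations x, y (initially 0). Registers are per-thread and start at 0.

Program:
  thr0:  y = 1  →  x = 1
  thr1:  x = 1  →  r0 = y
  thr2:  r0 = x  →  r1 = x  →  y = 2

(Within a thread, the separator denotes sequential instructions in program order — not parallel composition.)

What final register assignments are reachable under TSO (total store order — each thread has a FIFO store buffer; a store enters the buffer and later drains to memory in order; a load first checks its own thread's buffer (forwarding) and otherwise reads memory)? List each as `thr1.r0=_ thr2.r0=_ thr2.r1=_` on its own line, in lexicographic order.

thr1.r0=0 thr2.r0=0 thr2.r1=0
thr1.r0=0 thr2.r0=0 thr2.r1=1
thr1.r0=0 thr2.r0=1 thr2.r1=1
thr1.r0=1 thr2.r0=0 thr2.r1=0
thr1.r0=1 thr2.r0=0 thr2.r1=1
thr1.r0=1 thr2.r0=1 thr2.r1=1
thr1.r0=2 thr2.r0=0 thr2.r1=0
thr1.r0=2 thr2.r0=0 thr2.r1=1
thr1.r0=2 thr2.r0=1 thr2.r1=1

outcome vector order: (thr1.r0,thr2.r0,thr2.r1)
|TSO outcomes| = 9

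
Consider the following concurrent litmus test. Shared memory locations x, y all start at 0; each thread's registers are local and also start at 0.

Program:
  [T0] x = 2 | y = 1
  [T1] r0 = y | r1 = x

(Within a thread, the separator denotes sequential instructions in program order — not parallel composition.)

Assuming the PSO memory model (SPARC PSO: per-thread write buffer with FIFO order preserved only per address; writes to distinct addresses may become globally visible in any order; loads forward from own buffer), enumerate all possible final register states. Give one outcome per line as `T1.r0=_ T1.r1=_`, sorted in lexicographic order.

T1.r0=0 T1.r1=0
T1.r0=0 T1.r1=2
T1.r0=1 T1.r1=0
T1.r0=1 T1.r1=2

outcome vector order: (T1.r0,T1.r1)
|PSO outcomes| = 4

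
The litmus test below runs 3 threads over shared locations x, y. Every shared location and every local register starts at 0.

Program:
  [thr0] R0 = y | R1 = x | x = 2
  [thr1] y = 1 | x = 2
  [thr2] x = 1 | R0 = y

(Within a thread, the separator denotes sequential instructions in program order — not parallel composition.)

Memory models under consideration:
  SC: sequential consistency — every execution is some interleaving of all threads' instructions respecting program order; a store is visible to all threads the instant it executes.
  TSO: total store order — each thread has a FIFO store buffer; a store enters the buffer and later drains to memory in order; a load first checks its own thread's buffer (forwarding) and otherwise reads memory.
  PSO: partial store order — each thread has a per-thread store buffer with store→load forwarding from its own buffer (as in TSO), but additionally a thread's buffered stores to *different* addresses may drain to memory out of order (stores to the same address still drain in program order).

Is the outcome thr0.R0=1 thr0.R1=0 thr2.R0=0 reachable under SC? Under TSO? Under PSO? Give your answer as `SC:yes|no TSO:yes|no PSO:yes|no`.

outcome vector order: (thr0.R0,thr0.R1,thr2.R0)
SC (11): 000 001 010 011 020 021 101 110 111 120 121
TSO (12): 000 001 010 011 020 021 100 101 110 111 120 121
PSO (12): 000 001 010 011 020 021 100 101 110 111 120 121
target 100 ∈ {TSO,PSO}

SC:no TSO:yes PSO:yes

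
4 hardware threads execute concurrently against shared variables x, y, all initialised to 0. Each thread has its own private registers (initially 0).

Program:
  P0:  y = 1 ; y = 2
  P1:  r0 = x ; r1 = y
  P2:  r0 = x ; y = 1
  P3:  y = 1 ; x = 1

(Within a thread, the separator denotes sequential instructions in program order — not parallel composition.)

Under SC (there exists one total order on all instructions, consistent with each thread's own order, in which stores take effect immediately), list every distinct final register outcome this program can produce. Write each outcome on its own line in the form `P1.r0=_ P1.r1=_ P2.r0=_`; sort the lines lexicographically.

P1.r0=0 P1.r1=0 P2.r0=0
P1.r0=0 P1.r1=0 P2.r0=1
P1.r0=0 P1.r1=1 P2.r0=0
P1.r0=0 P1.r1=1 P2.r0=1
P1.r0=0 P1.r1=2 P2.r0=0
P1.r0=0 P1.r1=2 P2.r0=1
P1.r0=1 P1.r1=1 P2.r0=0
P1.r0=1 P1.r1=1 P2.r0=1
P1.r0=1 P1.r1=2 P2.r0=0
P1.r0=1 P1.r1=2 P2.r0=1

outcome vector order: (P1.r0,P1.r1,P2.r0)
|SC outcomes| = 10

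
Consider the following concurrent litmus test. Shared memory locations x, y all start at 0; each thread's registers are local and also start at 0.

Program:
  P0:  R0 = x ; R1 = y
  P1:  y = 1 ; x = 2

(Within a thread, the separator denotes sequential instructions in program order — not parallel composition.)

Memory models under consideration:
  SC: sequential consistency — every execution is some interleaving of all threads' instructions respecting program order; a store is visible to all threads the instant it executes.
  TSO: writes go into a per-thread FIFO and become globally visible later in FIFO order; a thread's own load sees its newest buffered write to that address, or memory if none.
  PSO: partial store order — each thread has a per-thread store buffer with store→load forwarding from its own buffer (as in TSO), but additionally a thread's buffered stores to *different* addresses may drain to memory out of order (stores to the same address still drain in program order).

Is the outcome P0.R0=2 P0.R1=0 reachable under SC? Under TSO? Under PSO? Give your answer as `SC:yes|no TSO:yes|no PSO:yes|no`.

outcome vector order: (P0.R0,P0.R1)
under SC → 0/0, 0/1, 2/1
under TSO → 0/0, 0/1, 2/1
under PSO → 0/0, 0/1, 2/0, 2/1
target 2/0 ∈ {PSO}

SC:no TSO:no PSO:yes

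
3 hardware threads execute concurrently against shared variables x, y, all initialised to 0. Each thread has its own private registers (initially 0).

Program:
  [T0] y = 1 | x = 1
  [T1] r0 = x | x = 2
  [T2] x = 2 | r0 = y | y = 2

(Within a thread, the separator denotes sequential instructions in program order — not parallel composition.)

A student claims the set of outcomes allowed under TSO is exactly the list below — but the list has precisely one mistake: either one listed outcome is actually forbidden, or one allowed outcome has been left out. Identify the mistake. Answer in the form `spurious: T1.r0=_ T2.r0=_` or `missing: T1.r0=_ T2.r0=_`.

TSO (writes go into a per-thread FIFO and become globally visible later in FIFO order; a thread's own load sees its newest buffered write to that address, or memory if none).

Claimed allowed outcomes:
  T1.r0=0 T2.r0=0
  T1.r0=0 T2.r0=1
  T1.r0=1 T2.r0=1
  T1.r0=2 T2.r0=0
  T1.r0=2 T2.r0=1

missing: T1.r0=1 T2.r0=0

outcome vector order: (T1.r0,T2.r0)
[TSO] allowed = {0/0, 0/1, 1/0, 1/1, 2/0, 2/1}
TSO∖claimed = {1/0}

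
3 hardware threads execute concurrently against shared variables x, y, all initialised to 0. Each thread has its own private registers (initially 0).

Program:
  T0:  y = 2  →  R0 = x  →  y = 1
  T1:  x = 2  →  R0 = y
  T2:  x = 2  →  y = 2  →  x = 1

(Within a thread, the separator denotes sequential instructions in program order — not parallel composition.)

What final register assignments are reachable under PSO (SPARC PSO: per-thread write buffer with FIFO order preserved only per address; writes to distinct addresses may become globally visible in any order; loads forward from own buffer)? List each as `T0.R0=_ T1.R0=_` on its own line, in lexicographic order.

outcome vector order: (T0.R0,T1.R0)
|PSO outcomes| = 9

T0.R0=0 T1.R0=0
T0.R0=0 T1.R0=1
T0.R0=0 T1.R0=2
T0.R0=1 T1.R0=0
T0.R0=1 T1.R0=1
T0.R0=1 T1.R0=2
T0.R0=2 T1.R0=0
T0.R0=2 T1.R0=1
T0.R0=2 T1.R0=2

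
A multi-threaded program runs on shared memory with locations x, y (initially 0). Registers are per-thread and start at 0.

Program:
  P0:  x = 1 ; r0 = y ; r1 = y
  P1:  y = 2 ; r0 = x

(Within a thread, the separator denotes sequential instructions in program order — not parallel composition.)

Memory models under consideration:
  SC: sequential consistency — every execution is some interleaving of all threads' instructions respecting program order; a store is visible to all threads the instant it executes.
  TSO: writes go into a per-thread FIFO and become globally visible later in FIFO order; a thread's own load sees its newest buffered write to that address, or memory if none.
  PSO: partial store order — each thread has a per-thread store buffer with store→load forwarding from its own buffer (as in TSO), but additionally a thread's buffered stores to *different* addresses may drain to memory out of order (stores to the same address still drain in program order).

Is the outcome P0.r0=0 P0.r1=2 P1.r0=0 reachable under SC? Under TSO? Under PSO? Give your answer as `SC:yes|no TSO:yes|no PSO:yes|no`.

outcome vector order: (P0.r0,P0.r1,P1.r0)
SC (4): <0 0 1>; <0 2 1>; <2 2 0>; <2 2 1>
TSO (6): <0 0 0>; <0 0 1>; <0 2 0>; <0 2 1>; <2 2 0>; <2 2 1>
PSO (6): <0 0 0>; <0 0 1>; <0 2 0>; <0 2 1>; <2 2 0>; <2 2 1>
target <0 2 0> ∈ {TSO,PSO}

SC:no TSO:yes PSO:yes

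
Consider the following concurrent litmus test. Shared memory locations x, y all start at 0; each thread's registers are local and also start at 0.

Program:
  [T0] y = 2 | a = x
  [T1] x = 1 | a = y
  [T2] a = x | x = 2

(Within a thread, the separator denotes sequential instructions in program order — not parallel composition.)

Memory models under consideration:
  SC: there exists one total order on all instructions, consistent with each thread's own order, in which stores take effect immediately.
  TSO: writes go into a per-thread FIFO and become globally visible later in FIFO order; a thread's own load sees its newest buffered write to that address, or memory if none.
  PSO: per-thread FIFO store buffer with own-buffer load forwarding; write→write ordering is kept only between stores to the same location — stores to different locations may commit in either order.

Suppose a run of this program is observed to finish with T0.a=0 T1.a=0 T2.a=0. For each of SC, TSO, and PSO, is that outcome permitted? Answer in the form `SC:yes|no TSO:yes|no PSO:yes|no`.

outcome vector order: (T0.a,T1.a,T2.a)
[SC] allowed = {0/2/0 0/2/1 1/0/0 1/0/1 1/2/0 1/2/1 2/0/0 2/0/1 2/2/0 2/2/1}
[TSO] allowed = {0/0/0 0/0/1 0/2/0 0/2/1 1/0/0 1/0/1 1/2/0 1/2/1 2/0/0 2/0/1 2/2/0 2/2/1}
[PSO] allowed = {0/0/0 0/0/1 0/2/0 0/2/1 1/0/0 1/0/1 1/2/0 1/2/1 2/0/0 2/0/1 2/2/0 2/2/1}
target 0/0/0 ∈ {TSO,PSO}

SC:no TSO:yes PSO:yes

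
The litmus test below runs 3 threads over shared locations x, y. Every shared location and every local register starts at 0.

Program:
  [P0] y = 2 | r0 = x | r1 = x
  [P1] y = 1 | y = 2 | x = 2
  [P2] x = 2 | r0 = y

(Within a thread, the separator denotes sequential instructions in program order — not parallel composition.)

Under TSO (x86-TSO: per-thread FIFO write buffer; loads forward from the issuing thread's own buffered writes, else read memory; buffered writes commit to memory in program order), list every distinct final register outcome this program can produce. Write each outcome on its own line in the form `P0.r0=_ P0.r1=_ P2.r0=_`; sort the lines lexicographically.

outcome vector order: (P0.r0,P0.r1,P2.r0)
|TSO outcomes| = 9

P0.r0=0 P0.r1=0 P2.r0=0
P0.r0=0 P0.r1=0 P2.r0=1
P0.r0=0 P0.r1=0 P2.r0=2
P0.r0=0 P0.r1=2 P2.r0=0
P0.r0=0 P0.r1=2 P2.r0=1
P0.r0=0 P0.r1=2 P2.r0=2
P0.r0=2 P0.r1=2 P2.r0=0
P0.r0=2 P0.r1=2 P2.r0=1
P0.r0=2 P0.r1=2 P2.r0=2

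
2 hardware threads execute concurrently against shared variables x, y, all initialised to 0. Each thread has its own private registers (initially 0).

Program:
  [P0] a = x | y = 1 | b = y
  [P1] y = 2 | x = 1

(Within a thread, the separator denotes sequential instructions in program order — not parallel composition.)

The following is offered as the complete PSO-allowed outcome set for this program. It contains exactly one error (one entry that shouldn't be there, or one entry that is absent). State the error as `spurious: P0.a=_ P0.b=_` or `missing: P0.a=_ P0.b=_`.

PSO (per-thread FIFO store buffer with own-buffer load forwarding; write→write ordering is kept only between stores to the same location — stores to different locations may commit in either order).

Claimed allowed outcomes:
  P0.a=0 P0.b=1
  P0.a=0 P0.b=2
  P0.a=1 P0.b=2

missing: P0.a=1 P0.b=1

outcome vector order: (P0.a,P0.b)
PSO (4): 0/1 0/2 1/1 1/2
PSO∖claimed = {1/1}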